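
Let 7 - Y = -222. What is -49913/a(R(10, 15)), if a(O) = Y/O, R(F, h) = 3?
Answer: -149739/229 ≈ -653.88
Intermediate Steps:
Y = 229 (Y = 7 - 1*(-222) = 7 + 222 = 229)
a(O) = 229/O
-49913/a(R(10, 15)) = -49913/(229/3) = -49913/(229*(⅓)) = -49913/229/3 = -49913*3/229 = -149739/229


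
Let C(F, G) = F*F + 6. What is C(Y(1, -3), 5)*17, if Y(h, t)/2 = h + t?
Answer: 374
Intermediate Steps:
Y(h, t) = 2*h + 2*t (Y(h, t) = 2*(h + t) = 2*h + 2*t)
C(F, G) = 6 + F² (C(F, G) = F² + 6 = 6 + F²)
C(Y(1, -3), 5)*17 = (6 + (2*1 + 2*(-3))²)*17 = (6 + (2 - 6)²)*17 = (6 + (-4)²)*17 = (6 + 16)*17 = 22*17 = 374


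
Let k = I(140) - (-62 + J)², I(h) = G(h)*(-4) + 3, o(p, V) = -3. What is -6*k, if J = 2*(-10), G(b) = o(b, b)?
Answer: 40254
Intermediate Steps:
G(b) = -3
I(h) = 15 (I(h) = -3*(-4) + 3 = 12 + 3 = 15)
J = -20
k = -6709 (k = 15 - (-62 - 20)² = 15 - 1*(-82)² = 15 - 1*6724 = 15 - 6724 = -6709)
-6*k = -6*(-6709) = 40254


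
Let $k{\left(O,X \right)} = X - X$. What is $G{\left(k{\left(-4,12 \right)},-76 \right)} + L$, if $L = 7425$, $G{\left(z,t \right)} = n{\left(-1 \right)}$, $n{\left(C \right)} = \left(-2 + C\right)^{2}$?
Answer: $7434$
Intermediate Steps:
$k{\left(O,X \right)} = 0$
$G{\left(z,t \right)} = 9$ ($G{\left(z,t \right)} = \left(-2 - 1\right)^{2} = \left(-3\right)^{2} = 9$)
$G{\left(k{\left(-4,12 \right)},-76 \right)} + L = 9 + 7425 = 7434$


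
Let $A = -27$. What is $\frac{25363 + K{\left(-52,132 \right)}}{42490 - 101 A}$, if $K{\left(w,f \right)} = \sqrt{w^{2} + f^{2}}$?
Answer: $\frac{25363}{45217} + \frac{4 \sqrt{1258}}{45217} \approx 0.56405$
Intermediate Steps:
$K{\left(w,f \right)} = \sqrt{f^{2} + w^{2}}$
$\frac{25363 + K{\left(-52,132 \right)}}{42490 - 101 A} = \frac{25363 + \sqrt{132^{2} + \left(-52\right)^{2}}}{42490 - -2727} = \frac{25363 + \sqrt{17424 + 2704}}{42490 + 2727} = \frac{25363 + \sqrt{20128}}{45217} = \left(25363 + 4 \sqrt{1258}\right) \frac{1}{45217} = \frac{25363}{45217} + \frac{4 \sqrt{1258}}{45217}$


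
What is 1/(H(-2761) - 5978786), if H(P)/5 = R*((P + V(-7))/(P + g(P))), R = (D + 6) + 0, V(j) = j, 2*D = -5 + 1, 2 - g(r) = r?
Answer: -1/6006466 ≈ -1.6649e-7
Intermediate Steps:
g(r) = 2 - r
D = -2 (D = (-5 + 1)/2 = (½)*(-4) = -2)
R = 4 (R = (-2 + 6) + 0 = 4 + 0 = 4)
H(P) = -70 + 10*P (H(P) = 5*(4*((P - 7)/(P + (2 - P)))) = 5*(4*((-7 + P)/2)) = 5*(4*((-7 + P)*(½))) = 5*(4*(-7/2 + P/2)) = 5*(-14 + 2*P) = -70 + 10*P)
1/(H(-2761) - 5978786) = 1/((-70 + 10*(-2761)) - 5978786) = 1/((-70 - 27610) - 5978786) = 1/(-27680 - 5978786) = 1/(-6006466) = -1/6006466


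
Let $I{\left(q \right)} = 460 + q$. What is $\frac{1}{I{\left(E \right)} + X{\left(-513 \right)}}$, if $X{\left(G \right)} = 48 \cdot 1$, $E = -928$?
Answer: $- \frac{1}{420} \approx -0.002381$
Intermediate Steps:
$X{\left(G \right)} = 48$
$\frac{1}{I{\left(E \right)} + X{\left(-513 \right)}} = \frac{1}{\left(460 - 928\right) + 48} = \frac{1}{-468 + 48} = \frac{1}{-420} = - \frac{1}{420}$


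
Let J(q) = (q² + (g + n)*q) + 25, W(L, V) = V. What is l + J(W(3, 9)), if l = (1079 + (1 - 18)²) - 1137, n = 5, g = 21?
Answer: 571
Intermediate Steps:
l = 231 (l = (1079 + (-17)²) - 1137 = (1079 + 289) - 1137 = 1368 - 1137 = 231)
J(q) = 25 + q² + 26*q (J(q) = (q² + (21 + 5)*q) + 25 = (q² + 26*q) + 25 = 25 + q² + 26*q)
l + J(W(3, 9)) = 231 + (25 + 9² + 26*9) = 231 + (25 + 81 + 234) = 231 + 340 = 571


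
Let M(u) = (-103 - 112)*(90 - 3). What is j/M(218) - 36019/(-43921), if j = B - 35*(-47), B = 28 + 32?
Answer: 119770018/164308461 ≈ 0.72893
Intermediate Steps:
B = 60
M(u) = -18705 (M(u) = -215*87 = -18705)
j = 1705 (j = 60 - 35*(-47) = 60 + 1645 = 1705)
j/M(218) - 36019/(-43921) = 1705/(-18705) - 36019/(-43921) = 1705*(-1/18705) - 36019*(-1/43921) = -341/3741 + 36019/43921 = 119770018/164308461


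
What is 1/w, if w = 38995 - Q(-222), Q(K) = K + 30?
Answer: 1/39187 ≈ 2.5519e-5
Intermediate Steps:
Q(K) = 30 + K
w = 39187 (w = 38995 - (30 - 222) = 38995 - 1*(-192) = 38995 + 192 = 39187)
1/w = 1/39187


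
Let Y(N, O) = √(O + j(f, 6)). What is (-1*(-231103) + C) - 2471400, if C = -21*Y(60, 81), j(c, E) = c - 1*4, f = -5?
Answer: -2240297 - 126*√2 ≈ -2.2405e+6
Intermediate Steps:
j(c, E) = -4 + c (j(c, E) = c - 4 = -4 + c)
Y(N, O) = √(-9 + O) (Y(N, O) = √(O + (-4 - 5)) = √(O - 9) = √(-9 + O))
C = -126*√2 (C = -21*√(-9 + 81) = -126*√2 ≈ -178.19)
(-1*(-231103) + C) - 2471400 = (-1*(-231103) - 126*√2) - 2471400 = (231103 - 126*√2) - 2471400 = -2240297 - 126*√2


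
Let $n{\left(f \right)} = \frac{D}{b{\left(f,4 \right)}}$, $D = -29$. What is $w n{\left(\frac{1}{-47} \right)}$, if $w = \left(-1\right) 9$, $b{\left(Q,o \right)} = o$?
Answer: $\frac{261}{4} \approx 65.25$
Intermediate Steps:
$w = -9$
$n{\left(f \right)} = - \frac{29}{4}$
$w n{\left(\frac{1}{-47} \right)} = \left(-9\right) \left(- \frac{29}{4}\right) = \frac{261}{4}$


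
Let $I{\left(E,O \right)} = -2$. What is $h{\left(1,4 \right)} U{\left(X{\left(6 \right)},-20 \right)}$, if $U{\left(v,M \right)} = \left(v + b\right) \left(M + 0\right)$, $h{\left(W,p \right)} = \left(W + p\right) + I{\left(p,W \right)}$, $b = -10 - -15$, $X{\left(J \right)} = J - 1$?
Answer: $-600$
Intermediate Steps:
$X{\left(J \right)} = -1 + J$
$b = 5$ ($b = -10 + 15 = 5$)
$h{\left(W,p \right)} = -2 + W + p$ ($h{\left(W,p \right)} = \left(W + p\right) - 2 = -2 + W + p$)
$U{\left(v,M \right)} = M \left(5 + v\right)$ ($U{\left(v,M \right)} = \left(v + 5\right) \left(M + 0\right) = \left(5 + v\right) M = M \left(5 + v\right)$)
$h{\left(1,4 \right)} U{\left(X{\left(6 \right)},-20 \right)} = \left(-2 + 1 + 4\right) \left(- 20 \left(5 + \left(-1 + 6\right)\right)\right) = 3 \left(- 20 \left(5 + 5\right)\right) = 3 \left(\left(-20\right) 10\right) = 3 \left(-200\right) = -600$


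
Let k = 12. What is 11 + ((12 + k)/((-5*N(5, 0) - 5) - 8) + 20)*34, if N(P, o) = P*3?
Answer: 7499/11 ≈ 681.73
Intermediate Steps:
N(P, o) = 3*P
11 + ((12 + k)/((-5*N(5, 0) - 5) - 8) + 20)*34 = 11 + ((12 + 12)/((-15*5 - 5) - 8) + 20)*34 = 11 + (24/((-5*15 - 5) - 8) + 20)*34 = 11 + (24/((-75 - 5) - 8) + 20)*34 = 11 + (24/(-80 - 8) + 20)*34 = 11 + (24/(-88) + 20)*34 = 11 + (24*(-1/88) + 20)*34 = 11 + (-3/11 + 20)*34 = 11 + (217/11)*34 = 11 + 7378/11 = 7499/11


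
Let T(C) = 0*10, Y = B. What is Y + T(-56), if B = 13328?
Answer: 13328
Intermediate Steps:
Y = 13328
T(C) = 0
Y + T(-56) = 13328 + 0 = 13328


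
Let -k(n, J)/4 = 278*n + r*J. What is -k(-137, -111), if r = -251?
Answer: -40900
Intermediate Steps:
k(n, J) = -1112*n + 1004*J (k(n, J) = -4*(278*n - 251*J) = -4*(-251*J + 278*n) = -1112*n + 1004*J)
-k(-137, -111) = -(-1112*(-137) + 1004*(-111)) = -(152344 - 111444) = -1*40900 = -40900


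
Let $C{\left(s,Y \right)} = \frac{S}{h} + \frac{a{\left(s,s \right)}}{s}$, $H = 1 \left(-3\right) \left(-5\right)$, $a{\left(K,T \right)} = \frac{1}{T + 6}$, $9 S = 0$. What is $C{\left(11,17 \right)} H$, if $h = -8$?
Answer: $\frac{15}{187} \approx 0.080214$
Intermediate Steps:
$S = 0$ ($S = \frac{1}{9} \cdot 0 = 0$)
$a{\left(K,T \right)} = \frac{1}{6 + T}$
$H = 15$ ($H = \left(-3\right) \left(-5\right) = 15$)
$C{\left(s,Y \right)} = \frac{1}{s \left(6 + s\right)}$ ($C{\left(s,Y \right)} = \frac{0}{-8} + \frac{1}{\left(6 + s\right) s} = 0 \left(- \frac{1}{8}\right) + \frac{1}{s \left(6 + s\right)} = 0 + \frac{1}{s \left(6 + s\right)} = \frac{1}{s \left(6 + s\right)}$)
$C{\left(11,17 \right)} H = \frac{1}{11 \left(6 + 11\right)} 15 = \frac{1}{11 \cdot 17} \cdot 15 = \frac{1}{11} \cdot \frac{1}{17} \cdot 15 = \frac{1}{187} \cdot 15 = \frac{15}{187}$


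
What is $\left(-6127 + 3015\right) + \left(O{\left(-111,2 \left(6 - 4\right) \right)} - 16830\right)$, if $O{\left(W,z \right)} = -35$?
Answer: $-19977$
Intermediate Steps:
$\left(-6127 + 3015\right) + \left(O{\left(-111,2 \left(6 - 4\right) \right)} - 16830\right) = \left(-6127 + 3015\right) - 16865 = -3112 - 16865 = -19977$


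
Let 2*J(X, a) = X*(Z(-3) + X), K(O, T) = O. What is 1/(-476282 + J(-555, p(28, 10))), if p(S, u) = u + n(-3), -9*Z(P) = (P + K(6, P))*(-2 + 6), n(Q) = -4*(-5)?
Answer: -2/643799 ≈ -3.1066e-6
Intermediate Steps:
n(Q) = 20
Z(P) = -8/3 - 4*P/9 (Z(P) = -(P + 6)*(-2 + 6)/9 = -(6 + P)*4/9 = -(24 + 4*P)/9 = -8/3 - 4*P/9)
p(S, u) = 20 + u (p(S, u) = u + 20 = 20 + u)
J(X, a) = X*(-4/3 + X)/2 (J(X, a) = (X*((-8/3 - 4/9*(-3)) + X))/2 = (X*((-8/3 + 4/3) + X))/2 = (X*(-4/3 + X))/2 = X*(-4/3 + X)/2)
1/(-476282 + J(-555, p(28, 10))) = 1/(-476282 + (⅙)*(-555)*(-4 + 3*(-555))) = 1/(-476282 + (⅙)*(-555)*(-4 - 1665)) = 1/(-476282 + (⅙)*(-555)*(-1669)) = 1/(-476282 + 308765/2) = 1/(-643799/2) = -2/643799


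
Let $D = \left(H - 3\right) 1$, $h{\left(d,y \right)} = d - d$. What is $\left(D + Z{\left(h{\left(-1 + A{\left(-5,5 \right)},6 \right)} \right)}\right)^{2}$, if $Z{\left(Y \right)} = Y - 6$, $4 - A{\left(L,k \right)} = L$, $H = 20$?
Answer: $121$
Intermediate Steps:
$A{\left(L,k \right)} = 4 - L$
$h{\left(d,y \right)} = 0$
$D = 17$ ($D = \left(20 - 3\right) 1 = 17 \cdot 1 = 17$)
$Z{\left(Y \right)} = -6 + Y$ ($Z{\left(Y \right)} = Y - 6 = -6 + Y$)
$\left(D + Z{\left(h{\left(-1 + A{\left(-5,5 \right)},6 \right)} \right)}\right)^{2} = \left(17 + \left(-6 + 0\right)\right)^{2} = \left(17 - 6\right)^{2} = 11^{2} = 121$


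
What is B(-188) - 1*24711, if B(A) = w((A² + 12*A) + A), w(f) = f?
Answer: 8189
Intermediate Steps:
B(A) = A² + 13*A (B(A) = (A² + 12*A) + A = A² + 13*A)
B(-188) - 1*24711 = -188*(13 - 188) - 1*24711 = -188*(-175) - 24711 = 32900 - 24711 = 8189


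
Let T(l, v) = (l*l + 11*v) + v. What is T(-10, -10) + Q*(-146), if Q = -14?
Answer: 2024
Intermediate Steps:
T(l, v) = l**2 + 12*v (T(l, v) = (l**2 + 11*v) + v = l**2 + 12*v)
T(-10, -10) + Q*(-146) = ((-10)**2 + 12*(-10)) - 14*(-146) = (100 - 120) + 2044 = -20 + 2044 = 2024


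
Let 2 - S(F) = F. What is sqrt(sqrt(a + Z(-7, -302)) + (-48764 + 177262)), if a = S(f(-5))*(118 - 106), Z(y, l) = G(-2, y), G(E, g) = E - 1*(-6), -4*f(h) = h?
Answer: sqrt(128498 + sqrt(13)) ≈ 358.47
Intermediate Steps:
f(h) = -h/4
S(F) = 2 - F
G(E, g) = 6 + E (G(E, g) = E + 6 = 6 + E)
Z(y, l) = 4 (Z(y, l) = 6 - 2 = 4)
a = 9 (a = (2 - (-1)*(-5)/4)*(118 - 106) = (2 - 1*5/4)*12 = (2 - 5/4)*12 = (3/4)*12 = 9)
sqrt(sqrt(a + Z(-7, -302)) + (-48764 + 177262)) = sqrt(sqrt(9 + 4) + (-48764 + 177262)) = sqrt(sqrt(13) + 128498) = sqrt(128498 + sqrt(13))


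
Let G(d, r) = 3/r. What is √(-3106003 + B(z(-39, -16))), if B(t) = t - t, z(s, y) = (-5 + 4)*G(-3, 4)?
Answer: I*√3106003 ≈ 1762.4*I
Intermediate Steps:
z(s, y) = -¾ (z(s, y) = (-5 + 4)*(3/4) = -3/4 = -1*¾ = -¾)
B(t) = 0
√(-3106003 + B(z(-39, -16))) = √(-3106003 + 0) = √(-3106003) = I*√3106003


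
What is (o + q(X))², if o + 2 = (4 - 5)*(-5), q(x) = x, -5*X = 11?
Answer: 16/25 ≈ 0.64000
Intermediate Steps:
X = -11/5 (X = -⅕*11 = -11/5 ≈ -2.2000)
o = 3 (o = -2 + (4 - 5)*(-5) = -2 - 1*(-5) = -2 + 5 = 3)
(o + q(X))² = (3 - 11/5)² = (⅘)² = 16/25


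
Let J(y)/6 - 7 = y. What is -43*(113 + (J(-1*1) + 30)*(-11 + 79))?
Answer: -197843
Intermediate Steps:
J(y) = 42 + 6*y
-43*(113 + (J(-1*1) + 30)*(-11 + 79)) = -43*(113 + ((42 + 6*(-1*1)) + 30)*(-11 + 79)) = -43*(113 + ((42 + 6*(-1)) + 30)*68) = -43*(113 + ((42 - 6) + 30)*68) = -43*(113 + (36 + 30)*68) = -43*(113 + 66*68) = -43*(113 + 4488) = -43*4601 = -197843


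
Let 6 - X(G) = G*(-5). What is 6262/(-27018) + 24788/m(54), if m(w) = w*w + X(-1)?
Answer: 325727965/39405753 ≈ 8.2660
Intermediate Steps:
X(G) = 6 + 5*G (X(G) = 6 - G*(-5) = 6 - (-5)*G = 6 + 5*G)
m(w) = 1 + w² (m(w) = w*w + (6 + 5*(-1)) = w² + (6 - 5) = w² + 1 = 1 + w²)
6262/(-27018) + 24788/m(54) = 6262/(-27018) + 24788/(1 + 54²) = 6262*(-1/27018) + 24788/(1 + 2916) = -3131/13509 + 24788/2917 = 325727965/39405753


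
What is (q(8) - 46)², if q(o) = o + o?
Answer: 900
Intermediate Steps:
q(o) = 2*o
(q(8) - 46)² = (2*8 - 46)² = (16 - 46)² = (-30)² = 900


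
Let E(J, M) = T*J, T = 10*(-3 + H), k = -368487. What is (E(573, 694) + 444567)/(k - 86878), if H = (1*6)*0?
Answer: -427377/455365 ≈ -0.93854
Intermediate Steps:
H = 0 (H = 6*0 = 0)
T = -30 (T = 10*(-3 + 0) = 10*(-3) = -30)
E(J, M) = -30*J
(E(573, 694) + 444567)/(k - 86878) = (-30*573 + 444567)/(-368487 - 86878) = (-17190 + 444567)/(-455365) = 427377*(-1/455365) = -427377/455365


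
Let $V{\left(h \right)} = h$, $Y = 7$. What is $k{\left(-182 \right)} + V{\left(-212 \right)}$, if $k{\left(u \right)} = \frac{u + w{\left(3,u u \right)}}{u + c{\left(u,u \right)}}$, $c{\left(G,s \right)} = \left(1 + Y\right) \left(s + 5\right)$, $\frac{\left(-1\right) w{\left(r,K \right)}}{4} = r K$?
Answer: $\frac{29447}{799} \approx 36.855$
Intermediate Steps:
$w{\left(r,K \right)} = - 4 K r$ ($w{\left(r,K \right)} = - 4 r K = - 4 K r$)
$c{\left(G,s \right)} = 40 + 8 s$ ($c{\left(G,s \right)} = \left(1 + 7\right) \left(s + 5\right) = 8 \left(5 + s\right) = 40 + 8 s$)
$k{\left(u \right)} = \frac{u - 12 u^{2}}{40 + 9 u}$ ($k{\left(u \right)} = \frac{u - 4 u u 3}{u + \left(40 + 8 u\right)} = \frac{u - 4 u^{2} \cdot 3}{40 + 9 u} = \frac{u - 12 u^{2}}{40 + 9 u}$)
$k{\left(-182 \right)} + V{\left(-212 \right)} = - \frac{182 \left(1 - -2184\right)}{40 + 9 \left(-182\right)} - 212 = - \frac{182 \left(1 + 2184\right)}{40 - 1638} - 212 = \left(-182\right) \frac{1}{-1598} \cdot 2185 - 212 = \left(-182\right) \left(- \frac{1}{1598}\right) 2185 - 212 = \frac{198835}{799} - 212 = \frac{29447}{799}$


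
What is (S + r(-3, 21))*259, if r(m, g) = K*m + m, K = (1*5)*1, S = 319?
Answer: 77959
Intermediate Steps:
K = 5 (K = 5*1 = 5)
r(m, g) = 6*m (r(m, g) = 5*m + m = 6*m)
(S + r(-3, 21))*259 = (319 + 6*(-3))*259 = (319 - 18)*259 = 301*259 = 77959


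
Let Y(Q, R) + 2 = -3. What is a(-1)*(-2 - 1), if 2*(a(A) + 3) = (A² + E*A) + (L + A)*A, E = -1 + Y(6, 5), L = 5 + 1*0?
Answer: 9/2 ≈ 4.5000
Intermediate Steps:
Y(Q, R) = -5 (Y(Q, R) = -2 - 3 = -5)
L = 5 (L = 5 + 0 = 5)
E = -6 (E = -1 - 5 = -6)
a(A) = -3 + A²/2 - 3*A + A*(5 + A)/2 (a(A) = -3 + ((A² - 6*A) + (5 + A)*A)/2 = -3 + ((A² - 6*A) + A*(5 + A))/2 = -3 + (A² - 6*A + A*(5 + A))/2 = -3 + (A²/2 - 3*A + A*(5 + A)/2) = -3 + A²/2 - 3*A + A*(5 + A)/2)
a(-1)*(-2 - 1) = (-3 + (-1)² - ½*(-1))*(-2 - 1) = (-3 + 1 + ½)*(-3) = -3/2*(-3) = 9/2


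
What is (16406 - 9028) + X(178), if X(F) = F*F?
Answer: 39062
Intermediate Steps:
X(F) = F²
(16406 - 9028) + X(178) = (16406 - 9028) + 178² = 7378 + 31684 = 39062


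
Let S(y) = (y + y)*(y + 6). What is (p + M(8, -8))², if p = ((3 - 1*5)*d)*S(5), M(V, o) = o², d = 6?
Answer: 1577536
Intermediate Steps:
S(y) = 2*y*(6 + y) (S(y) = (2*y)*(6 + y) = 2*y*(6 + y))
p = -1320 (p = ((3 - 1*5)*6)*(2*5*(6 + 5)) = ((3 - 5)*6)*(2*5*11) = -2*6*110 = -12*110 = -1320)
(p + M(8, -8))² = (-1320 + (-8)²)² = (-1320 + 64)² = (-1256)² = 1577536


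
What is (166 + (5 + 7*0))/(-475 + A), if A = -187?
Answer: -171/662 ≈ -0.25831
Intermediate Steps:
(166 + (5 + 7*0))/(-475 + A) = (166 + (5 + 7*0))/(-475 - 187) = (166 + (5 + 0))/(-662) = (166 + 5)*(-1/662) = 171*(-1/662) = -171/662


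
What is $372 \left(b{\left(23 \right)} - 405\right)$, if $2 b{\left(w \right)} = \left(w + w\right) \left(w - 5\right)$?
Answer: $3348$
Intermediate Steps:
$b{\left(w \right)} = w \left(-5 + w\right)$ ($b{\left(w \right)} = \frac{\left(w + w\right) \left(w - 5\right)}{2} = \frac{2 w \left(-5 + w\right)}{2} = w \left(-5 + w\right)$)
$372 \left(b{\left(23 \right)} - 405\right) = 372 \left(23 \left(-5 + 23\right) - 405\right) = 372 \left(23 \cdot 18 - 405\right) = 372 \left(414 - 405\right) = 372 \cdot 9 = 3348$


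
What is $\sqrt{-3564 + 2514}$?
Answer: $5 i \sqrt{42} \approx 32.404 i$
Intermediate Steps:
$\sqrt{-3564 + 2514} = \sqrt{-1050} = 5 i \sqrt{42}$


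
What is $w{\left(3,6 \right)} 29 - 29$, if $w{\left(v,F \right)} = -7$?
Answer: $-232$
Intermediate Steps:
$w{\left(3,6 \right)} 29 - 29 = \left(-7\right) 29 - 29 = -203 - 29 = -232$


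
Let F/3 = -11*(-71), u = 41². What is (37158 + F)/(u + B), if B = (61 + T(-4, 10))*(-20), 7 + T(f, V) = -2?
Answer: 39501/641 ≈ 61.624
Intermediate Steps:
T(f, V) = -9 (T(f, V) = -7 - 2 = -9)
u = 1681
F = 2343 (F = 3*(-11*(-71)) = 3*781 = 2343)
B = -1040 (B = (61 - 9)*(-20) = 52*(-20) = -1040)
(37158 + F)/(u + B) = (37158 + 2343)/(1681 - 1040) = 39501/641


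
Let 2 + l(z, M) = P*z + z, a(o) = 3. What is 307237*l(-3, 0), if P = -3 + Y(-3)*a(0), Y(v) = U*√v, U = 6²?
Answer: 1228948 - 99544788*I*√3 ≈ 1.2289e+6 - 1.7242e+8*I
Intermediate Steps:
U = 36
Y(v) = 36*√v
P = -3 + 108*I*√3 (P = -3 + (36*√(-3))*3 = -3 + (36*(I*√3))*3 = -3 + (36*I*√3)*3 = -3 + 108*I*√3 ≈ -3.0 + 187.06*I)
l(z, M) = -2 + z + z*(-3 + 108*I*√3) (l(z, M) = -2 + ((-3 + 108*I*√3)*z + z) = -2 + (z*(-3 + 108*I*√3) + z) = -2 + (z + z*(-3 + 108*I*√3)) = -2 + z + z*(-3 + 108*I*√3))
307237*l(-3, 0) = 307237*(-2 - 2*(-3) + 108*I*(-3)*√3) = 307237*(-2 + 6 - 324*I*√3) = 307237*(4 - 324*I*√3) = 1228948 - 99544788*I*√3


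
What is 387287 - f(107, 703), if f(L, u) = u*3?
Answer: 385178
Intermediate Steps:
f(L, u) = 3*u
387287 - f(107, 703) = 387287 - 3*703 = 387287 - 1*2109 = 387287 - 2109 = 385178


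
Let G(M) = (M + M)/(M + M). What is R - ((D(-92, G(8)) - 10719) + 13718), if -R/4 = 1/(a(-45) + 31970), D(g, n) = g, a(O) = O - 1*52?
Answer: -92654815/31873 ≈ -2907.0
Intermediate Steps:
G(M) = 1 (G(M) = (2*M)/((2*M)) = (2*M)*(1/(2*M)) = 1)
a(O) = -52 + O (a(O) = O - 52 = -52 + O)
R = -4/31873 (R = -4/((-52 - 45) + 31970) = -4/(-97 + 31970) = -4/31873 ≈ -0.00012550)
R - ((D(-92, G(8)) - 10719) + 13718) = -4/31873 - ((-92 - 10719) + 13718) = -4/31873 - (-10811 + 13718) = -4/31873 - 1*2907 = -4/31873 - 2907 = -92654815/31873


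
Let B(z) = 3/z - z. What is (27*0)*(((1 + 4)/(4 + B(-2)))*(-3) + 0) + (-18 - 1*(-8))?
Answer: -10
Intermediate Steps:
B(z) = -z + 3/z
(27*0)*(((1 + 4)/(4 + B(-2)))*(-3) + 0) + (-18 - 1*(-8)) = (27*0)*(((1 + 4)/(4 + (-1*(-2) + 3/(-2))))*(-3) + 0) + (-18 - 1*(-8)) = 0*((5/(4 + (2 + 3*(-½))))*(-3) + 0) + (-18 + 8) = 0*((5/(4 + (2 - 3/2)))*(-3) + 0) - 10 = 0*((5/(4 + ½))*(-3) + 0) - 10 = 0*((5/(9/2))*(-3) + 0) - 10 = 0*((5*(2/9))*(-3) + 0) - 10 = 0*((10/9)*(-3) + 0) - 10 = 0*(-10/3 + 0) - 10 = 0*(-10/3) - 10 = 0 - 10 = -10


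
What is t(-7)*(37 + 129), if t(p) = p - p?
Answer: 0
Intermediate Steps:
t(p) = 0
t(-7)*(37 + 129) = 0*(37 + 129) = 0*166 = 0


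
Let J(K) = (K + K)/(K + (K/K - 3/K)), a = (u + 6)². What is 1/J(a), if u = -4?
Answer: 17/32 ≈ 0.53125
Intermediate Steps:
a = 4 (a = (-4 + 6)² = 2² = 4)
J(K) = 2*K/(1 + K - 3/K) (J(K) = (2*K)/(K + (1 - 3/K)) = (2*K)/(1 + K - 3/K) = 2*K/(1 + K - 3/K))
1/J(a) = 1/(2*4²/(-3 + 4 + 4²)) = 1/(2*16/(-3 + 4 + 16)) = 1/(2*16/17) = 1/(2*16*(1/17)) = 1/(32/17) = 17/32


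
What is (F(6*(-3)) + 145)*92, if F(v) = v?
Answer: 11684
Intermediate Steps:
(F(6*(-3)) + 145)*92 = (6*(-3) + 145)*92 = (-18 + 145)*92 = 127*92 = 11684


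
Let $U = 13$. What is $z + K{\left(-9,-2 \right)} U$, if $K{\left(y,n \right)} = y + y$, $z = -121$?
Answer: $-355$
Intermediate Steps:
$K{\left(y,n \right)} = 2 y$
$z + K{\left(-9,-2 \right)} U = -121 + 2 \left(-9\right) 13 = -121 - 234 = -355$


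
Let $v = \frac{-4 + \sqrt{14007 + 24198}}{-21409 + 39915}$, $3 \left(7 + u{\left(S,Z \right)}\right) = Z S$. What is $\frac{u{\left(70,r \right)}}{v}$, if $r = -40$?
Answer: $- \frac{208821704}{114567} - \frac{52205426 \sqrt{4245}}{38189} \approx -90890.0$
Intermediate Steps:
$u{\left(S,Z \right)} = -7 + \frac{S Z}{3}$ ($u{\left(S,Z \right)} = -7 + \frac{Z S}{3} = -7 + \frac{S Z}{3}$)
$v = - \frac{2}{9253} + \frac{3 \sqrt{4245}}{18506}$ ($v = \frac{-4 + \sqrt{38205}}{18506} = \left(-4 + 3 \sqrt{4245}\right) \frac{1}{18506} = - \frac{2}{9253} + \frac{3 \sqrt{4245}}{18506} \approx 0.010346$)
$\frac{u{\left(70,r \right)}}{v} = \frac{-7 + \frac{1}{3} \cdot 70 \left(-40\right)}{- \frac{2}{9253} + \frac{3 \sqrt{4245}}{18506}} = \frac{-7 - \frac{2800}{3}}{- \frac{2}{9253} + \frac{3 \sqrt{4245}}{18506}} = - \frac{2821}{3 \left(- \frac{2}{9253} + \frac{3 \sqrt{4245}}{18506}\right)}$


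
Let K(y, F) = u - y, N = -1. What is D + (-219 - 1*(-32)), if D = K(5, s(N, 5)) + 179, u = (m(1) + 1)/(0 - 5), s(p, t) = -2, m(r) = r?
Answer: -67/5 ≈ -13.400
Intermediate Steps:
u = -⅖ (u = (1 + 1)/(0 - 5) = 2/(-5) = 2*(-⅕) = -⅖ ≈ -0.40000)
K(y, F) = -⅖ - y
D = 868/5 (D = (-⅖ - 1*5) + 179 = (-⅖ - 5) + 179 = -27/5 + 179 = 868/5 ≈ 173.60)
D + (-219 - 1*(-32)) = 868/5 + (-219 - 1*(-32)) = 868/5 + (-219 + 32) = 868/5 - 187 = -67/5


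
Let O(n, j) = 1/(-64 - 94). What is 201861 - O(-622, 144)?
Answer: 31894039/158 ≈ 2.0186e+5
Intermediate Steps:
O(n, j) = -1/158 (O(n, j) = 1/(-158) = -1/158)
201861 - O(-622, 144) = 201861 - 1*(-1/158) = 201861 + 1/158 = 31894039/158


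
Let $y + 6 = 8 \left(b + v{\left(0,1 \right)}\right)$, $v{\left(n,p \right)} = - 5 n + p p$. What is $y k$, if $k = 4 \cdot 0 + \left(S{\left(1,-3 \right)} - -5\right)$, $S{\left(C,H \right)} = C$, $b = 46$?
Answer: $2220$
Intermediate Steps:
$v{\left(n,p \right)} = p^{2} - 5 n$ ($v{\left(n,p \right)} = - 5 n + p^{2} = p^{2} - 5 n$)
$y = 370$ ($y = -6 + 8 \left(46 + \left(1^{2} - 0\right)\right) = -6 + 8 \left(46 + \left(1 + 0\right)\right) = -6 + 8 \left(46 + 1\right) = -6 + 8 \cdot 47 = -6 + 376 = 370$)
$k = 6$ ($k = 4 \cdot 0 + \left(1 - -5\right) = 0 + \left(1 + 5\right) = 0 + 6 = 6$)
$y k = 370 \cdot 6 = 2220$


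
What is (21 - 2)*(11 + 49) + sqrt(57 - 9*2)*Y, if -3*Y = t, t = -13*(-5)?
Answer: 1140 - 65*sqrt(39)/3 ≈ 1004.7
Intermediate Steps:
t = 65
Y = -65/3 (Y = -1/3*65 = -65/3 ≈ -21.667)
(21 - 2)*(11 + 49) + sqrt(57 - 9*2)*Y = (21 - 2)*(11 + 49) + sqrt(57 - 9*2)*(-65/3) = 19*60 + sqrt(57 - 18)*(-65/3) = 1140 + sqrt(39)*(-65/3) = 1140 - 65*sqrt(39)/3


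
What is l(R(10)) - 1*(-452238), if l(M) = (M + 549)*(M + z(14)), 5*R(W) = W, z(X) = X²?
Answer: 561336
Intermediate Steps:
R(W) = W/5
l(M) = (196 + M)*(549 + M) (l(M) = (M + 549)*(M + 14²) = (549 + M)*(M + 196) = (549 + M)*(196 + M) = (196 + M)*(549 + M))
l(R(10)) - 1*(-452238) = (107604 + ((⅕)*10)² + 745*((⅕)*10)) - 1*(-452238) = (107604 + 2² + 745*2) + 452238 = (107604 + 4 + 1490) + 452238 = 109098 + 452238 = 561336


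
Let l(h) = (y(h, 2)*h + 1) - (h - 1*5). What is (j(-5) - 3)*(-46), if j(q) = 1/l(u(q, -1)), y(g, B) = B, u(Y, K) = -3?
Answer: 368/3 ≈ 122.67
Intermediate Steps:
l(h) = 6 + h (l(h) = (2*h + 1) - (h - 1*5) = (1 + 2*h) - (h - 5) = (1 + 2*h) - (-5 + h) = (1 + 2*h) + (5 - h) = 6 + h)
j(q) = ⅓ (j(q) = 1/(6 - 3) = 1/3 = ⅓)
(j(-5) - 3)*(-46) = (⅓ - 3)*(-46) = -8/3*(-46) = 368/3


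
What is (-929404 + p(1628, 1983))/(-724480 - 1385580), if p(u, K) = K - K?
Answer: 232351/527515 ≈ 0.44046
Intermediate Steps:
p(u, K) = 0
(-929404 + p(1628, 1983))/(-724480 - 1385580) = (-929404 + 0)/(-724480 - 1385580) = -929404/(-2110060) = -929404*(-1/2110060) = 232351/527515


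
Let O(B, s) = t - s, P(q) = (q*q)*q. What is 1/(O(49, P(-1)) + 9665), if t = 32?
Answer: 1/9698 ≈ 0.00010311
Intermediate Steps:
P(q) = q³ (P(q) = q²*q = q³)
O(B, s) = 32 - s
1/(O(49, P(-1)) + 9665) = 1/((32 - 1*(-1)³) + 9665) = 1/((32 - 1*(-1)) + 9665) = 1/((32 + 1) + 9665) = 1/(33 + 9665) = 1/9698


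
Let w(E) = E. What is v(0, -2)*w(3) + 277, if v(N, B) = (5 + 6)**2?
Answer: 640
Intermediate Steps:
v(N, B) = 121 (v(N, B) = 11**2 = 121)
v(0, -2)*w(3) + 277 = 121*3 + 277 = 363 + 277 = 640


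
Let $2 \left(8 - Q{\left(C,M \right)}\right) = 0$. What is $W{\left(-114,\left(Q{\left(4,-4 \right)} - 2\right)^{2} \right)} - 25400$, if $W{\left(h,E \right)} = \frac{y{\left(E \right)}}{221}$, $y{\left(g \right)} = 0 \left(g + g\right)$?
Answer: $-25400$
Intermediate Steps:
$Q{\left(C,M \right)} = 8$ ($Q{\left(C,M \right)} = 8 - 0 = 8 + 0 = 8$)
$y{\left(g \right)} = 0$ ($y{\left(g \right)} = 0 \cdot 2 g = 0$)
$W{\left(h,E \right)} = 0$ ($W{\left(h,E \right)} = \frac{0}{221} = 0 \cdot \frac{1}{221} = 0$)
$W{\left(-114,\left(Q{\left(4,-4 \right)} - 2\right)^{2} \right)} - 25400 = 0 - 25400 = -25400$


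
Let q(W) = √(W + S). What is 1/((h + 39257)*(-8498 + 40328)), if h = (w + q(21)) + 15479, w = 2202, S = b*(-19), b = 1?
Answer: 28469/51595408925430 - √2/103190817850860 ≈ 5.5176e-10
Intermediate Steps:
S = -19 (S = 1*(-19) = -19)
q(W) = √(-19 + W) (q(W) = √(W - 19) = √(-19 + W))
h = 17681 + √2 (h = (2202 + √(-19 + 21)) + 15479 = (2202 + √2) + 15479 = 17681 + √2 ≈ 17682.)
1/((h + 39257)*(-8498 + 40328)) = 1/(((17681 + √2) + 39257)*(-8498 + 40328)) = 1/((56938 + √2)*31830) = 1/(1812336540 + 31830*√2)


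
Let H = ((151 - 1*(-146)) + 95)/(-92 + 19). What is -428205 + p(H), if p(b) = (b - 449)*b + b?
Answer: -2268930813/5329 ≈ -4.2577e+5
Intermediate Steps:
H = -392/73 (H = ((151 + 146) + 95)/(-73) = (297 + 95)*(-1/73) = 392*(-1/73) = -392/73 ≈ -5.3699)
p(b) = b + b*(-449 + b) (p(b) = (-449 + b)*b + b = b*(-449 + b) + b = b + b*(-449 + b))
-428205 + p(H) = -428205 - 392*(-448 - 392/73)/73 = -428205 - 392/73*(-33096/73) = -428205 + 12973632/5329 = -2268930813/5329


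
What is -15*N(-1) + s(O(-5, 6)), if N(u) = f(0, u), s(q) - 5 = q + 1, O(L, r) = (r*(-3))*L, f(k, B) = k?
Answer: 96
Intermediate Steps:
O(L, r) = -3*L*r (O(L, r) = (-3*r)*L = -3*L*r)
s(q) = 6 + q (s(q) = 5 + (q + 1) = 5 + (1 + q) = 6 + q)
N(u) = 0
-15*N(-1) + s(O(-5, 6)) = -15*0 + (6 - 3*(-5)*6) = 0 + (6 + 90) = 0 + 96 = 96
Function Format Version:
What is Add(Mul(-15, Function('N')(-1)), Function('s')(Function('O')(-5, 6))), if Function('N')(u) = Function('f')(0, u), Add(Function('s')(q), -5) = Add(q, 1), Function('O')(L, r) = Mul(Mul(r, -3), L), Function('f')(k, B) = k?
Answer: 96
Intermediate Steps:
Function('O')(L, r) = Mul(-3, L, r) (Function('O')(L, r) = Mul(Mul(-3, r), L) = Mul(-3, L, r))
Function('s')(q) = Add(6, q) (Function('s')(q) = Add(5, Add(q, 1)) = Add(5, Add(1, q)) = Add(6, q))
Function('N')(u) = 0
Add(Mul(-15, Function('N')(-1)), Function('s')(Function('O')(-5, 6))) = Add(Mul(-15, 0), Add(6, Mul(-3, -5, 6))) = Add(0, Add(6, 90)) = Add(0, 96) = 96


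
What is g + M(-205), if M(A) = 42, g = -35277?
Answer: -35235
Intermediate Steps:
g + M(-205) = -35277 + 42 = -35235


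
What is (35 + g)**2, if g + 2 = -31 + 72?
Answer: 5476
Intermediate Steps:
g = 39 (g = -2 + (-31 + 72) = -2 + 41 = 39)
(35 + g)**2 = (35 + 39)**2 = 74**2 = 5476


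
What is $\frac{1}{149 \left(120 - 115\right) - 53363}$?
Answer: $- \frac{1}{52618} \approx -1.9005 \cdot 10^{-5}$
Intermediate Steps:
$\frac{1}{149 \left(120 - 115\right) - 53363} = \frac{1}{149 \cdot 5 - 53363} = \frac{1}{745 - 53363} = \frac{1}{-52618} = - \frac{1}{52618}$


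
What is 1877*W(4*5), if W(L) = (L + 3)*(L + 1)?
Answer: 906591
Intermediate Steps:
W(L) = (1 + L)*(3 + L) (W(L) = (3 + L)*(1 + L) = (1 + L)*(3 + L))
1877*W(4*5) = 1877*(3 + (4*5)² + 4*(4*5)) = 1877*(3 + 20² + 4*20) = 1877*(3 + 400 + 80) = 1877*483 = 906591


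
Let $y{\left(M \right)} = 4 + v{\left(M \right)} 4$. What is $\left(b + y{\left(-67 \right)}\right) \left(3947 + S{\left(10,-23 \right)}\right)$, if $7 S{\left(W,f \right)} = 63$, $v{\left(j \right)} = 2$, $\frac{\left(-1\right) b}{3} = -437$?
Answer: $5233788$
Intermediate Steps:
$b = 1311$ ($b = \left(-3\right) \left(-437\right) = 1311$)
$S{\left(W,f \right)} = 9$ ($S{\left(W,f \right)} = \frac{1}{7} \cdot 63 = 9$)
$y{\left(M \right)} = 12$ ($y{\left(M \right)} = 4 + 2 \cdot 4 = 4 + 8 = 12$)
$\left(b + y{\left(-67 \right)}\right) \left(3947 + S{\left(10,-23 \right)}\right) = \left(1311 + 12\right) \left(3947 + 9\right) = 1323 \cdot 3956 = 5233788$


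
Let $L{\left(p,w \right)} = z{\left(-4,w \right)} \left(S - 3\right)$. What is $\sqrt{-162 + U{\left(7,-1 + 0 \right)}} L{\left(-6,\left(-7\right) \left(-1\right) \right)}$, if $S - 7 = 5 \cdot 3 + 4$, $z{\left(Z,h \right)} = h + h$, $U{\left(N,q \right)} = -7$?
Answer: $4186 i \approx 4186.0 i$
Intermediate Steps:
$z{\left(Z,h \right)} = 2 h$
$S = 26$ ($S = 7 + \left(5 \cdot 3 + 4\right) = 7 + \left(15 + 4\right) = 7 + 19 = 26$)
$L{\left(p,w \right)} = 46 w$ ($L{\left(p,w \right)} = 2 w \left(26 - 3\right) = 2 w 23 = 46 w$)
$\sqrt{-162 + U{\left(7,-1 + 0 \right)}} L{\left(-6,\left(-7\right) \left(-1\right) \right)} = \sqrt{-162 - 7} \cdot 46 \left(\left(-7\right) \left(-1\right)\right) = \sqrt{-169} \cdot 46 \cdot 7 = 13 i 322 = 4186 i$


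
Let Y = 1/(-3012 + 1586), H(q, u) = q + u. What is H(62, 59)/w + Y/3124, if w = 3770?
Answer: 269514967/8397343240 ≈ 0.032095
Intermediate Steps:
Y = -1/1426 (Y = 1/(-1426) = -1/1426 ≈ -0.00070126)
H(62, 59)/w + Y/3124 = (62 + 59)/3770 - 1/1426/3124 = 121*(1/3770) - 1/1426*1/3124 = 121/3770 - 1/4454824 = 269514967/8397343240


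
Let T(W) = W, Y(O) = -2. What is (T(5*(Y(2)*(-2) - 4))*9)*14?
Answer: 0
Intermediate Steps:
(T(5*(Y(2)*(-2) - 4))*9)*14 = ((5*(-2*(-2) - 4))*9)*14 = ((5*(4 - 4))*9)*14 = ((5*0)*9)*14 = (0*9)*14 = 0*14 = 0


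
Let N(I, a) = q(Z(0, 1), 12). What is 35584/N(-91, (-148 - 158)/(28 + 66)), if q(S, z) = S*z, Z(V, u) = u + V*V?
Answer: 8896/3 ≈ 2965.3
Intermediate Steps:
Z(V, u) = u + V²
N(I, a) = 12 (N(I, a) = (1 + 0²)*12 = (1 + 0)*12 = 1*12 = 12)
35584/N(-91, (-148 - 158)/(28 + 66)) = 35584/12 = 35584*(1/12) = 8896/3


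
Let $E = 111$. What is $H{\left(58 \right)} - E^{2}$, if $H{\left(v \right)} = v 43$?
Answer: $-9827$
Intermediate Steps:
$H{\left(v \right)} = 43 v$
$H{\left(58 \right)} - E^{2} = 43 \cdot 58 - 111^{2} = 2494 - 12321 = -9827$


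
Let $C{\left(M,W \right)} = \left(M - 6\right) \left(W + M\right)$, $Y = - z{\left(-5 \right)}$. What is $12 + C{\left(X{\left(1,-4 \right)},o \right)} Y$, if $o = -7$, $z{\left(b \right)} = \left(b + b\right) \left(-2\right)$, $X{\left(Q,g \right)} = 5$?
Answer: $-28$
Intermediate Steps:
$z{\left(b \right)} = - 4 b$ ($z{\left(b \right)} = 2 b \left(-2\right) = - 4 b$)
$Y = -20$ ($Y = - \left(-4\right) \left(-5\right) = \left(-1\right) 20 = -20$)
$C{\left(M,W \right)} = \left(-6 + M\right) \left(M + W\right)$
$12 + C{\left(X{\left(1,-4 \right)},o \right)} Y = 12 + \left(5^{2} - 30 - -42 + 5 \left(-7\right)\right) \left(-20\right) = 12 + \left(25 - 30 + 42 - 35\right) \left(-20\right) = 12 + 2 \left(-20\right) = 12 - 40 = -28$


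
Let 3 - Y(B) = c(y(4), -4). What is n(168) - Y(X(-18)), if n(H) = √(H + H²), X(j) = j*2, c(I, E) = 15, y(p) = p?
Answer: 12 + 26*√42 ≈ 180.50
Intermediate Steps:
X(j) = 2*j
Y(B) = -12 (Y(B) = 3 - 1*15 = 3 - 15 = -12)
n(168) - Y(X(-18)) = √(168*(1 + 168)) - 1*(-12) = √(168*169) + 12 = √28392 + 12 = 26*√42 + 12 = 12 + 26*√42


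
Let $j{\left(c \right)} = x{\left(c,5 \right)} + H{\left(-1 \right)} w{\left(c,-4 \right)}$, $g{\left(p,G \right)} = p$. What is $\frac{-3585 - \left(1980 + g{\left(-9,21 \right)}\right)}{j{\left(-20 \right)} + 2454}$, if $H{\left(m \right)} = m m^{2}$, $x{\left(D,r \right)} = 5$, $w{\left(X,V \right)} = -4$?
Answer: $- \frac{1852}{821} \approx -2.2558$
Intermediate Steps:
$H{\left(m \right)} = m^{3}$
$j{\left(c \right)} = 9$ ($j{\left(c \right)} = 5 + \left(-1\right)^{3} \left(-4\right) = 5 - -4 = 5 + 4 = 9$)
$\frac{-3585 - \left(1980 + g{\left(-9,21 \right)}\right)}{j{\left(-20 \right)} + 2454} = \frac{-3585 - 1971}{9 + 2454} = \frac{-3585 + \left(-1980 + 9\right)}{2463} = \left(-3585 - 1971\right) \frac{1}{2463} = \left(-5556\right) \frac{1}{2463} = - \frac{1852}{821}$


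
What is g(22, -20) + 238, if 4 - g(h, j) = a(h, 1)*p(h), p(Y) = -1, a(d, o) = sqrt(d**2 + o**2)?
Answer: 242 + sqrt(485) ≈ 264.02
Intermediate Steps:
g(h, j) = 4 + sqrt(1 + h**2) (g(h, j) = 4 - sqrt(h**2 + 1**2)*(-1) = 4 - sqrt(h**2 + 1)*(-1) = 4 - sqrt(1 + h**2)*(-1) = 4 - (-1)*sqrt(1 + h**2) = 4 + sqrt(1 + h**2))
g(22, -20) + 238 = (4 + sqrt(1 + 22**2)) + 238 = (4 + sqrt(1 + 484)) + 238 = (4 + sqrt(485)) + 238 = 242 + sqrt(485)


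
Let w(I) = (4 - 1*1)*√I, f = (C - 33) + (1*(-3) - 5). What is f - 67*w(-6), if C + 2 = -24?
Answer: -67 - 201*I*√6 ≈ -67.0 - 492.35*I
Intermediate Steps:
C = -26 (C = -2 - 24 = -26)
f = -67 (f = (-26 - 33) + (1*(-3) - 5) = -59 + (-3 - 5) = -59 - 8 = -67)
w(I) = 3*√I (w(I) = (4 - 1)*√I = 3*√I)
f - 67*w(-6) = -67 - 201*√(-6) = -67 - 201*I*√6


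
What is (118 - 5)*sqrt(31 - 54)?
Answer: 113*I*sqrt(23) ≈ 541.93*I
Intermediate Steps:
(118 - 5)*sqrt(31 - 54) = 113*sqrt(-23) = 113*(I*sqrt(23)) = 113*I*sqrt(23)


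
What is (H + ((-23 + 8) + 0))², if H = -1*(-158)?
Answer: 20449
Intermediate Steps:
H = 158
(H + ((-23 + 8) + 0))² = (158 + ((-23 + 8) + 0))² = (158 + (-15 + 0))² = (158 - 15)² = 143² = 20449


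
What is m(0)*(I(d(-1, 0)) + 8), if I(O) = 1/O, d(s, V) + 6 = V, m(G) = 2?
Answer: 47/3 ≈ 15.667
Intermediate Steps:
d(s, V) = -6 + V
I(O) = 1/O
m(0)*(I(d(-1, 0)) + 8) = 2*(1/(-6 + 0) + 8) = 2*(1/(-6) + 8) = 2*(-1/6 + 8) = 2*(47/6) = 47/3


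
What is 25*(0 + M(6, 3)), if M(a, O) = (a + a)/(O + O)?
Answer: 50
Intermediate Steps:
M(a, O) = a/O (M(a, O) = (2*a)/((2*O)) = (2*a)*(1/(2*O)) = a/O)
25*(0 + M(6, 3)) = 25*(0 + 6/3) = 25*(0 + 6*(⅓)) = 25*(0 + 2) = 25*2 = 50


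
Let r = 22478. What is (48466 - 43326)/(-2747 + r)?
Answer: 5140/19731 ≈ 0.26050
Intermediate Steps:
(48466 - 43326)/(-2747 + r) = (48466 - 43326)/(-2747 + 22478) = 5140/19731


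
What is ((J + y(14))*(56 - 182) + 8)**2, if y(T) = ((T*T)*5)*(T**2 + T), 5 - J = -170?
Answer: 673550007876964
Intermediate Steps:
J = 175 (J = 5 - 1*(-170) = 5 + 170 = 175)
y(T) = 5*T**2*(T + T**2) (y(T) = (T**2*5)*(T + T**2) = (5*T**2)*(T + T**2) = 5*T**2*(T + T**2))
((J + y(14))*(56 - 182) + 8)**2 = ((175 + 5*14**3*(1 + 14))*(56 - 182) + 8)**2 = ((175 + 5*2744*15)*(-126) + 8)**2 = ((175 + 205800)*(-126) + 8)**2 = (205975*(-126) + 8)**2 = (-25952850 + 8)**2 = (-25952842)**2 = 673550007876964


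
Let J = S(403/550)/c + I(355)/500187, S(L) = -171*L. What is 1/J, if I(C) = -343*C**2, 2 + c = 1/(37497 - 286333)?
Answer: -7606181148225/180820015355063 ≈ -0.042065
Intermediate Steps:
c = -497673/248836 (c = -2 + 1/(37497 - 286333) = -2 + 1/(-248836) = -2 - 1/248836 = -497673/248836 ≈ -2.0000)
J = -180820015355063/7606181148225 (J = (-68913/550)/(-497673/248836) - 343*355**2/500187 = -68913/550*(-248836/497673) - 343*126025*(1/500187) = -171*403/550*(-248836/497673) - 43226575*1/500187 = -68913/550*(-248836/497673) - 43226575/500187 = 952668626/15206675 - 43226575/500187 = -180820015355063/7606181148225 ≈ -23.773)
1/J = 1/(-180820015355063/7606181148225) = -7606181148225/180820015355063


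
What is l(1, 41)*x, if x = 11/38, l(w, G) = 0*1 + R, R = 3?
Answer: 33/38 ≈ 0.86842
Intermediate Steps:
l(w, G) = 3 (l(w, G) = 0*1 + 3 = 0 + 3 = 3)
x = 11/38 (x = 11*(1/38) = 11/38 ≈ 0.28947)
l(1, 41)*x = 3*(11/38) = 33/38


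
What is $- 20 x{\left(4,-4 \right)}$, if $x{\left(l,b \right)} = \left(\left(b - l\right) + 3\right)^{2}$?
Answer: $-500$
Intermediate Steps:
$x{\left(l,b \right)} = \left(3 + b - l\right)^{2}$
$- 20 x{\left(4,-4 \right)} = - 20 \left(3 - 4 - 4\right)^{2} = - 20 \left(-5\right)^{2} = \left(-20\right) 25 = -500$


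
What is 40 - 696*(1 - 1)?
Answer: 40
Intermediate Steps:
40 - 696*(1 - 1) = 40 - 696*0 = 40 - 116*0 = 40 + 0 = 40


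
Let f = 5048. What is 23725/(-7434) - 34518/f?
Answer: -94092653/9381708 ≈ -10.029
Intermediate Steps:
23725/(-7434) - 34518/f = 23725/(-7434) - 34518/5048 = 23725*(-1/7434) - 34518*1/5048 = -23725/7434 - 17259/2524 = -94092653/9381708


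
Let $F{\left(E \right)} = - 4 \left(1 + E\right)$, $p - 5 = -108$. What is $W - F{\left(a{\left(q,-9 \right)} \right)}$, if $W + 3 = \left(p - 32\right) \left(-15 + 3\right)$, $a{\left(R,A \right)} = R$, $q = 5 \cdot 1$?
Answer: $1641$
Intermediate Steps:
$p = -103$ ($p = 5 - 108 = -103$)
$q = 5$
$F{\left(E \right)} = -4 - 4 E$
$W = 1617$ ($W = -3 + \left(-103 - 32\right) \left(-15 + 3\right) = -3 - -1620 = -3 + 1620 = 1617$)
$W - F{\left(a{\left(q,-9 \right)} \right)} = 1617 - \left(-4 - 20\right) = 1617 - -24 = 1617 + 24 = 1641$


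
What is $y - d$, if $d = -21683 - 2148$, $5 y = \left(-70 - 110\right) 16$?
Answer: $23255$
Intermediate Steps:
$y = -576$ ($y = \frac{\left(-70 - 110\right) 16}{5} = \frac{\left(-180\right) 16}{5} = \frac{1}{5} \left(-2880\right) = -576$)
$d = -23831$ ($d = -21683 - 2148 = -23831$)
$y - d = -576 - -23831 = -576 + 23831 = 23255$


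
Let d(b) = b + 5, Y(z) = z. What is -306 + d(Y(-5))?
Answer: -306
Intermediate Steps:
d(b) = 5 + b
-306 + d(Y(-5)) = -306 + (5 - 5) = -306 + 0 = -306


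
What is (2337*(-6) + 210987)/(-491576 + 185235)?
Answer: -196965/306341 ≈ -0.64296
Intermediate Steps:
(2337*(-6) + 210987)/(-491576 + 185235) = (-14022 + 210987)/(-306341) = 196965*(-1/306341) = -196965/306341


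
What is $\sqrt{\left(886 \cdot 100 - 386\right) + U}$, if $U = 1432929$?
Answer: $\sqrt{1521143} \approx 1233.3$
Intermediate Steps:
$\sqrt{\left(886 \cdot 100 - 386\right) + U} = \sqrt{\left(886 \cdot 100 - 386\right) + 1432929} = \sqrt{\left(88600 - 386\right) + 1432929} = \sqrt{88214 + 1432929} = \sqrt{1521143}$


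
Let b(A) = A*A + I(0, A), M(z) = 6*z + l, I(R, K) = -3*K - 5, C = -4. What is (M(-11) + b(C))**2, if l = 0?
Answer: 1849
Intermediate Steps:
I(R, K) = -5 - 3*K
M(z) = 6*z (M(z) = 6*z + 0 = 6*z)
b(A) = -5 + A**2 - 3*A (b(A) = A*A + (-5 - 3*A) = A**2 + (-5 - 3*A) = -5 + A**2 - 3*A)
(M(-11) + b(C))**2 = (6*(-11) + (-5 + (-4)**2 - 3*(-4)))**2 = (-66 + (-5 + 16 + 12))**2 = (-66 + 23)**2 = (-43)**2 = 1849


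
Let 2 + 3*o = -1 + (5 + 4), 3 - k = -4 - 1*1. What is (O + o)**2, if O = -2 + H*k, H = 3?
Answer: 576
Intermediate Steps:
k = 8 (k = 3 - (-4 - 1*1) = 3 - (-4 - 1) = 3 - 1*(-5) = 3 + 5 = 8)
O = 22 (O = -2 + 3*8 = -2 + 24 = 22)
o = 2 (o = -2/3 + (-1 + (5 + 4))/3 = -2/3 + (-1 + 9)/3 = -2/3 + (1/3)*8 = -2/3 + 8/3 = 2)
(O + o)**2 = (22 + 2)**2 = 24**2 = 576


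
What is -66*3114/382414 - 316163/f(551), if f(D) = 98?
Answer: -60462649417/18738286 ≈ -3226.7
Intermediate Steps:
-66*3114/382414 - 316163/f(551) = -66*3114/382414 - 316163/98 = -205524*1/382414 - 316163*1/98 = -102762/191207 - 316163/98 = -60462649417/18738286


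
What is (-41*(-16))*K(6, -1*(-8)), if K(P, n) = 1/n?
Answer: 82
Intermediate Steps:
(-41*(-16))*K(6, -1*(-8)) = (-41*(-16))/((-1*(-8))) = 656/8 = 656*(⅛) = 82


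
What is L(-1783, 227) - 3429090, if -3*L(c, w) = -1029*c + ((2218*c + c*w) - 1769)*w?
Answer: 977871331/3 ≈ 3.2596e+8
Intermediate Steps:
L(c, w) = 343*c - w*(-1769 + 2218*c + c*w)/3 (L(c, w) = -(-1029*c + ((2218*c + c*w) - 1769)*w)/3 = -(-1029*c + (-1769 + 2218*c + c*w)*w)/3 = -(-1029*c + w*(-1769 + 2218*c + c*w))/3 = 343*c - w*(-1769 + 2218*c + c*w)/3)
L(-1783, 227) - 3429090 = (343*(-1783) + (1769/3)*227 - 2218/3*(-1783)*227 - ⅓*(-1783)*227²) - 3429090 = (-611569 + 401563/3 + 897715538/3 - ⅓*(-1783)*51529) - 3429090 = (-611569 + 401563/3 + 897715538/3 + 91876207/3) - 3429090 = 988158601/3 - 3429090 = 977871331/3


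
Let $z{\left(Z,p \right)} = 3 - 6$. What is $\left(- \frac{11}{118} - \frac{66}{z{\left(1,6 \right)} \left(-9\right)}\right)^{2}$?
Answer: $\frac{7263025}{1127844} \approx 6.4397$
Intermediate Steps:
$z{\left(Z,p \right)} = -3$ ($z{\left(Z,p \right)} = 3 - 6 = -3$)
$\left(- \frac{11}{118} - \frac{66}{z{\left(1,6 \right)} \left(-9\right)}\right)^{2} = \left(- \frac{11}{118} - \frac{66}{\left(-3\right) \left(-9\right)}\right)^{2} = \left(\left(-11\right) \frac{1}{118} - \frac{66}{27}\right)^{2} = \left(- \frac{11}{118} - \frac{22}{9}\right)^{2} = \left(- \frac{2695}{1062}\right)^{2} = \frac{7263025}{1127844}$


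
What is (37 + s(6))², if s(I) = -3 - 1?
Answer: 1089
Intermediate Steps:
s(I) = -4
(37 + s(6))² = (37 - 4)² = 33² = 1089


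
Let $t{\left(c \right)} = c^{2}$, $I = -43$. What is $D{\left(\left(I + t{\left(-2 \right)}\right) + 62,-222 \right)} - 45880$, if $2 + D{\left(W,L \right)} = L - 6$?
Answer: $-46110$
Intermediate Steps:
$D{\left(W,L \right)} = -8 + L$ ($D{\left(W,L \right)} = -2 + \left(L - 6\right) = -2 + \left(-6 + L\right) = -8 + L$)
$D{\left(\left(I + t{\left(-2 \right)}\right) + 62,-222 \right)} - 45880 = \left(-8 - 222\right) - 45880 = -230 - 45880 = -46110$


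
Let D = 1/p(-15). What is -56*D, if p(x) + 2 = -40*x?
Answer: -28/299 ≈ -0.093645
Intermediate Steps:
p(x) = -2 - 40*x
D = 1/598 (D = 1/(-2 - 40*(-15)) = 1/(-2 + 600) = 1/598 ≈ 0.0016722)
-56*D = -56*1/598 = -28/299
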